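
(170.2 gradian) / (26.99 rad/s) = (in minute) 0.001651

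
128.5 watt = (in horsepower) 0.1723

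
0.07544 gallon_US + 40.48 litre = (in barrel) 0.2564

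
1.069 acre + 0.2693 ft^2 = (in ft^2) 4.657e+04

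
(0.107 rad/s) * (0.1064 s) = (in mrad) 11.38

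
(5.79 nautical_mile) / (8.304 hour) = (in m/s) 0.3587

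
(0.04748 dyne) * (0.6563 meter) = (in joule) 3.116e-07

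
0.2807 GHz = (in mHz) 2.807e+11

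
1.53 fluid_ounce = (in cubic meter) 4.525e-05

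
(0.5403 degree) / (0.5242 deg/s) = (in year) 3.268e-08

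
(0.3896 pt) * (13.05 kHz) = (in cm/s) 179.4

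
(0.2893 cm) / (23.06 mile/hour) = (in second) 0.0002806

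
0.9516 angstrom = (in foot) 3.122e-10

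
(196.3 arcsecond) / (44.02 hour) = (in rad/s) 6.005e-09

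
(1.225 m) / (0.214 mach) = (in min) 0.0002802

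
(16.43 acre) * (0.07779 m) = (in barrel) 3.253e+04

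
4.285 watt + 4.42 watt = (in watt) 8.705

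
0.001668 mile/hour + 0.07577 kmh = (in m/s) 0.02179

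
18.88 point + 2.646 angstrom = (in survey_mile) 4.139e-06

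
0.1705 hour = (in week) 0.001015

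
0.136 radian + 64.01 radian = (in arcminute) 2.205e+05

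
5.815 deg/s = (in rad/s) 0.1015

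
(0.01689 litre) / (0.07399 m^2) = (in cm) 0.02283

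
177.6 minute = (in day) 0.1233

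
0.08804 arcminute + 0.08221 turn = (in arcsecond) 1.065e+05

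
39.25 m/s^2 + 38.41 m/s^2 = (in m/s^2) 77.66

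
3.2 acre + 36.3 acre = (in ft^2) 1.721e+06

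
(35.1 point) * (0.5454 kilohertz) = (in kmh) 24.31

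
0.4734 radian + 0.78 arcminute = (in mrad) 473.6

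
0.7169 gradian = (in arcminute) 38.71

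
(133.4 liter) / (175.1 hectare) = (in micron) 0.07619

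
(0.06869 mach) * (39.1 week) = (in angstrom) 5.531e+18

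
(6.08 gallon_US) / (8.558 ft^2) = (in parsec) 9.381e-19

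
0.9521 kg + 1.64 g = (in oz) 33.64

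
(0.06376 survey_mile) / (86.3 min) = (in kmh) 0.07134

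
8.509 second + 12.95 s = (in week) 3.548e-05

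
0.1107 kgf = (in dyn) 1.086e+05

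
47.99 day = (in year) 0.1315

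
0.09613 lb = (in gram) 43.6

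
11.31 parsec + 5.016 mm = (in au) 2.333e+06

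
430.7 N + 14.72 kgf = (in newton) 575.1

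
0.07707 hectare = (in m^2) 770.7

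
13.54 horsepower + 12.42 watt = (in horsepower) 13.56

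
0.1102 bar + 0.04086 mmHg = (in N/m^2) 1.103e+04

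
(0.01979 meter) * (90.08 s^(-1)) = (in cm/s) 178.3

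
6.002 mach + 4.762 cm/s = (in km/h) 7357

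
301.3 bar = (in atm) 297.4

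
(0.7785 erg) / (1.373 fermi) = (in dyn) 5.67e+12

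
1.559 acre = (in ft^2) 6.791e+04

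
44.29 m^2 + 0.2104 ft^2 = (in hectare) 0.004431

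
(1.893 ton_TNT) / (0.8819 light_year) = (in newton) 9.493e-07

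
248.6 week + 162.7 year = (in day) 6.113e+04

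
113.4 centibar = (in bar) 1.134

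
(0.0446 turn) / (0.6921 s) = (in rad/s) 0.4049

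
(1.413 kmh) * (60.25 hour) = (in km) 85.13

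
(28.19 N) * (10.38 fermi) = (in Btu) 2.773e-16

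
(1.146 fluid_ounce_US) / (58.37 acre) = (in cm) 1.435e-08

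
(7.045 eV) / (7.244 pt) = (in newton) 4.417e-16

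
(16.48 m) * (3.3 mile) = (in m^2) 8.752e+04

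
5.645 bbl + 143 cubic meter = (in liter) 1.439e+05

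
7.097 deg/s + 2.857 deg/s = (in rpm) 1.659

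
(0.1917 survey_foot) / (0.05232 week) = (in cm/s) 0.0001847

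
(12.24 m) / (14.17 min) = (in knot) 0.02798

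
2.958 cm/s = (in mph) 0.06617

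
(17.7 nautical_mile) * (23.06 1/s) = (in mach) 2220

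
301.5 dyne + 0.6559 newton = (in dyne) 6.589e+04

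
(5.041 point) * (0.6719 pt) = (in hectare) 4.215e-11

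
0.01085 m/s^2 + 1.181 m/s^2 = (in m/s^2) 1.192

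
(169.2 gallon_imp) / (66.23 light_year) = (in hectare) 1.228e-22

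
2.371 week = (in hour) 398.3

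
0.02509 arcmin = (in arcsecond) 1.505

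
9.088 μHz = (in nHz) 9088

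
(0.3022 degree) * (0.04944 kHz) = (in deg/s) 14.94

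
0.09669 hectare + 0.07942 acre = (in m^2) 1288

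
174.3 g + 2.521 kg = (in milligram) 2.695e+06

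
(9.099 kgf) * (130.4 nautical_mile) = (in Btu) 2.042e+04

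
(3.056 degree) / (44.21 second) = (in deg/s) 0.06912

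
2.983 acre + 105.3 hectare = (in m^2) 1.065e+06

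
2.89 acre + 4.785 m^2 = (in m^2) 1.17e+04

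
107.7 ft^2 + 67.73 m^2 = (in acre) 0.01921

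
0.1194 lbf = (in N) 0.5311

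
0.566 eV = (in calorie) 2.167e-20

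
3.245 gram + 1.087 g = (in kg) 0.004332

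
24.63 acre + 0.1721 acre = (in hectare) 10.04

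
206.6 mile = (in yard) 3.636e+05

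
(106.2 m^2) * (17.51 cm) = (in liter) 1.86e+04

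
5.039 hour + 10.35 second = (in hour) 5.042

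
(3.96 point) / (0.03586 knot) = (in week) 1.252e-07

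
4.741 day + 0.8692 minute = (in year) 0.01299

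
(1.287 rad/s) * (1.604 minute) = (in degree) 7097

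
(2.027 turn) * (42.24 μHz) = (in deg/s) 0.03082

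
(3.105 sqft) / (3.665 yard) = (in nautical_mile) 4.648e-05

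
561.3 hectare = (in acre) 1387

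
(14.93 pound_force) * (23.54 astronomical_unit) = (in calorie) 5.59e+13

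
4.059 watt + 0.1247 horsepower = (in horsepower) 0.1301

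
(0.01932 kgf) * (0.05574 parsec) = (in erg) 3.259e+21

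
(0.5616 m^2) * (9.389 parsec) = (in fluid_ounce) 5.502e+21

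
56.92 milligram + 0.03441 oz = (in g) 1.032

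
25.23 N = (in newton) 25.23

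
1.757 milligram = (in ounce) 6.198e-05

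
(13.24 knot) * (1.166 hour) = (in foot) 9.38e+04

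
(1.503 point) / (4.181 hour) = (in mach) 1.035e-10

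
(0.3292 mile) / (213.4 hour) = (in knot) 0.001341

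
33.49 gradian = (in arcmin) 1808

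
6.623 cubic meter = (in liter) 6623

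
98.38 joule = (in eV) 6.14e+20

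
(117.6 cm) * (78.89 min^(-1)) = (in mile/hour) 3.459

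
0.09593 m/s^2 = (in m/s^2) 0.09593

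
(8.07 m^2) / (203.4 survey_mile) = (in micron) 24.65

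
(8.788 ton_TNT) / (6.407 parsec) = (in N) 1.86e-07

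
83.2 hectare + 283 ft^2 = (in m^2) 8.32e+05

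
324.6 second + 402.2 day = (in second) 3.475e+07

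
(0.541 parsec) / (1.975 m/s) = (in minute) 1.409e+14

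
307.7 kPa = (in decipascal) 3.077e+06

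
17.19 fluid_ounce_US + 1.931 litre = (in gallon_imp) 0.5366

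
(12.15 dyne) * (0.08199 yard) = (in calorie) 2.177e-06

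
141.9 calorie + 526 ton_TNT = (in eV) 1.374e+31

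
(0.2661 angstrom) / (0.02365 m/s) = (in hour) 3.125e-13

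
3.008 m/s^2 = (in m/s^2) 3.008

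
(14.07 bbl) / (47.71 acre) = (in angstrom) 1.159e+05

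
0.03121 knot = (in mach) 4.715e-05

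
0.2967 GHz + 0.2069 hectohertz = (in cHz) 2.967e+10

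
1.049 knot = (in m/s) 0.5397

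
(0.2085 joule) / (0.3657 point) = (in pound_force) 363.3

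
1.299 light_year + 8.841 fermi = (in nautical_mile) 6.636e+12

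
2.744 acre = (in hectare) 1.11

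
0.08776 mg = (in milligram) 0.08776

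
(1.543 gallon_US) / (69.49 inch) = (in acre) 8.177e-07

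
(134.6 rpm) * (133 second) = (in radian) 1875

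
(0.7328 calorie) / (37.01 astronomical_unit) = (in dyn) 5.538e-08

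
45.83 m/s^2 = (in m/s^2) 45.83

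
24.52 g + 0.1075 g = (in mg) 2.463e+04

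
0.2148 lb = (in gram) 97.43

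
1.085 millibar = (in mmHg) 0.8138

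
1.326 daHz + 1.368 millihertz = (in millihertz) 1.326e+04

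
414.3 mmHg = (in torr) 414.3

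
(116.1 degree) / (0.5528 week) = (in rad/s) 6.061e-06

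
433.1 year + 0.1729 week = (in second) 1.366e+10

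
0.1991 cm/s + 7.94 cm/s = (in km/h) 0.293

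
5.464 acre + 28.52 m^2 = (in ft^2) 2.383e+05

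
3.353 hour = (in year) 0.0003828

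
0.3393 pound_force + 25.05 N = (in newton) 26.56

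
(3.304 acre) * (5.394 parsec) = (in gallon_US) 5.879e+23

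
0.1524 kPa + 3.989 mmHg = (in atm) 0.006753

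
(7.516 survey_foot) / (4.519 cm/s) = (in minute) 0.8449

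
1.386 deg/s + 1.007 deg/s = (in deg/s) 2.393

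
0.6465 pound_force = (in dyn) 2.876e+05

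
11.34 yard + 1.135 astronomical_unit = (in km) 1.698e+08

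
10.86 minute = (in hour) 0.181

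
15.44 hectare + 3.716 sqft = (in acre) 38.15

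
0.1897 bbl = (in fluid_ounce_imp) 1061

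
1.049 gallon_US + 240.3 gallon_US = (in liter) 913.6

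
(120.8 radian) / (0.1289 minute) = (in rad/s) 15.62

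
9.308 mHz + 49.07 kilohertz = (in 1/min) 2.944e+06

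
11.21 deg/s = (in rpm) 1.868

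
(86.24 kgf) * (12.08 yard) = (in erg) 9.342e+10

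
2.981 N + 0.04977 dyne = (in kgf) 0.304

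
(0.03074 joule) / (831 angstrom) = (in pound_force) 8.316e+04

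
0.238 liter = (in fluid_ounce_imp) 8.376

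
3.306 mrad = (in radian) 0.003306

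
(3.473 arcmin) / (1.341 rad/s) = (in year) 2.389e-11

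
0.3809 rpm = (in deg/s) 2.285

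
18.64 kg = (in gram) 1.864e+04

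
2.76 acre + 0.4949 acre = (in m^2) 1.317e+04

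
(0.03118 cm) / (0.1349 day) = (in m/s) 2.675e-08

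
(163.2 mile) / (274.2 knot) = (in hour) 0.5172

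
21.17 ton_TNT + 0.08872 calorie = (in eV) 5.528e+29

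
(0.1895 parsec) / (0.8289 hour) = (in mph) 4.383e+12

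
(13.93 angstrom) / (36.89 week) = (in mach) 1.834e-19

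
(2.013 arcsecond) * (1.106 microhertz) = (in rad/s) 1.079e-11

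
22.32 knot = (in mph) 25.69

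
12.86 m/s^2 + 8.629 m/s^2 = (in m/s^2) 21.49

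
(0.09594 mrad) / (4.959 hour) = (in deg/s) 3.079e-07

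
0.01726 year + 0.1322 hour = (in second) 5.448e+05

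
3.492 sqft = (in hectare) 3.244e-05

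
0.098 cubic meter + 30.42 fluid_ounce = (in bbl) 0.6221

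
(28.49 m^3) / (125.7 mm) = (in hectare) 0.02267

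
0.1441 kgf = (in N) 1.413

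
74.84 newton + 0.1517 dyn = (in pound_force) 16.82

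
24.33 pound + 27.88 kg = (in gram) 3.892e+04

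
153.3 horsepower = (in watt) 1.143e+05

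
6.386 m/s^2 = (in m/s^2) 6.386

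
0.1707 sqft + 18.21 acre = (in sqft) 7.932e+05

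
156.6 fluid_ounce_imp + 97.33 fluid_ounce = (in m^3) 0.007328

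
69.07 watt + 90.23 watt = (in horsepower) 0.2136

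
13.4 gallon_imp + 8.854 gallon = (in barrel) 0.594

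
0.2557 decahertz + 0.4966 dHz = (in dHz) 26.07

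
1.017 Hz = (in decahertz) 0.1017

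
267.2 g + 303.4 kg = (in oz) 1.071e+04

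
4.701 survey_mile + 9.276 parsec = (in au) 1.913e+06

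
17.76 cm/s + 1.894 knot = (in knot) 2.239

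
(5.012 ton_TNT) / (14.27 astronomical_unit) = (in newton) 0.009823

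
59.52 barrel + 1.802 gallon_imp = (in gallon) 2502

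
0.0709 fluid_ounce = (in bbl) 1.319e-05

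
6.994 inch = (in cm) 17.76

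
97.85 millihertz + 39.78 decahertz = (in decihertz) 3979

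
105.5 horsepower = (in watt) 7.867e+04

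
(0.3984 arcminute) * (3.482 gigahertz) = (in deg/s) 2.312e+07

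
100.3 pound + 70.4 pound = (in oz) 2731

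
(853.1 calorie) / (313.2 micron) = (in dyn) 1.14e+12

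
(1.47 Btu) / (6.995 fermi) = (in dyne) 2.217e+22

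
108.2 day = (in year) 0.2964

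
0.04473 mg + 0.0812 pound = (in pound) 0.0812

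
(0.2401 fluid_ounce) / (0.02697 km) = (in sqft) 2.834e-06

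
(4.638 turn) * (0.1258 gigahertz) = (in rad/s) 3.666e+09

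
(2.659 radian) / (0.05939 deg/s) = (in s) 2565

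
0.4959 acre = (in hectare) 0.2007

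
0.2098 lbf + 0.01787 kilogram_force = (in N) 1.108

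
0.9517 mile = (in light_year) 1.619e-13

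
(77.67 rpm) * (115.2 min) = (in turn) 8948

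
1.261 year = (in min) 6.628e+05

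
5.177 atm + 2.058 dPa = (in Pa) 5.246e+05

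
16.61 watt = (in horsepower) 0.02227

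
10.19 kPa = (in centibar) 10.19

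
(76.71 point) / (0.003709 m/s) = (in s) 7.296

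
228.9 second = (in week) 0.0003785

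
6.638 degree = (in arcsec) 2.39e+04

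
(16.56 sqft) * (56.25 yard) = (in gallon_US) 2.09e+04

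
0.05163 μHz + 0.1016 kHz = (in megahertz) 0.0001016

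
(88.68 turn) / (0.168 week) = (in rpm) 0.05237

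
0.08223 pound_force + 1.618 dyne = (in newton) 0.3658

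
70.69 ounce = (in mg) 2.004e+06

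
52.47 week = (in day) 367.3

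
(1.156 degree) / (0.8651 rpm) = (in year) 7.062e-09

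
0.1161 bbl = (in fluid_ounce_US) 624.2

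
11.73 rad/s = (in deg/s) 672.1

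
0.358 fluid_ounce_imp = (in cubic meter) 1.017e-05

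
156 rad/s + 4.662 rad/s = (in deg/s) 9205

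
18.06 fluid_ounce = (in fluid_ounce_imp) 18.8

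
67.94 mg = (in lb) 0.0001498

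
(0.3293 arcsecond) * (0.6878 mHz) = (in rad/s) 1.098e-09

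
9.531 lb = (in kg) 4.323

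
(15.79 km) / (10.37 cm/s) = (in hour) 42.3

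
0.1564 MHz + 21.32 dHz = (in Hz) 1.564e+05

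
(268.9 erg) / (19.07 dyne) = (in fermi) 1.41e+14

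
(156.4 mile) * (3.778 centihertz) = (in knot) 1.848e+04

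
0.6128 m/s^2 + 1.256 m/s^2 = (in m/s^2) 1.869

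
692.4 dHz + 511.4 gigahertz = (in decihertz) 5.114e+12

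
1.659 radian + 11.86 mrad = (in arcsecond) 3.446e+05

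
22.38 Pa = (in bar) 0.0002238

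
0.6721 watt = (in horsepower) 0.0009013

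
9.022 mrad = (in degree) 0.5169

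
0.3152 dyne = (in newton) 3.152e-06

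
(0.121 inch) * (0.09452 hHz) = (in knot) 0.05647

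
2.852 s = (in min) 0.04753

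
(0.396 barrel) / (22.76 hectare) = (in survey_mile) 1.719e-10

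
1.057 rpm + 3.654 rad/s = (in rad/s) 3.765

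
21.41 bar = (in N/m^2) 2.141e+06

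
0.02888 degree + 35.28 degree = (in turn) 0.09808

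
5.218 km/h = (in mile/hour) 3.242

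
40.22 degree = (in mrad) 702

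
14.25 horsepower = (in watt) 1.063e+04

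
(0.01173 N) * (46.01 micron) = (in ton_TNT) 1.29e-16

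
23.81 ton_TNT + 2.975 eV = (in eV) 6.218e+29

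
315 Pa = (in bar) 0.00315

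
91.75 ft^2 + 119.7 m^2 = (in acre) 0.03168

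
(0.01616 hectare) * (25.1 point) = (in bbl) 9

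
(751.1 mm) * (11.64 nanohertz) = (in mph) 1.956e-08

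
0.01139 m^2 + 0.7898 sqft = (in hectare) 8.476e-06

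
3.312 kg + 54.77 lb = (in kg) 28.16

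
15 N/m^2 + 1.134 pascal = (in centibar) 0.01613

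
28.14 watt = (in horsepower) 0.03774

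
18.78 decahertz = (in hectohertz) 1.878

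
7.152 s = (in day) 8.278e-05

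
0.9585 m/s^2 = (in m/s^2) 0.9585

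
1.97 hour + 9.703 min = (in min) 127.9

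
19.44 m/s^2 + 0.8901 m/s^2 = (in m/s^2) 20.33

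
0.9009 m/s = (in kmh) 3.243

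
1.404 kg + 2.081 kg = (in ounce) 122.9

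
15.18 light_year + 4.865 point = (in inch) 5.654e+18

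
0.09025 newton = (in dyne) 9025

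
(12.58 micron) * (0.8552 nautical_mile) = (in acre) 4.923e-06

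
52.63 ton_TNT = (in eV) 1.374e+30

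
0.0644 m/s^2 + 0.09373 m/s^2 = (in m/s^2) 0.1581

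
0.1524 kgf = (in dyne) 1.495e+05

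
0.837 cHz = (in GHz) 8.37e-12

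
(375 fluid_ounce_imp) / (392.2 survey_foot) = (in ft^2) 0.0009594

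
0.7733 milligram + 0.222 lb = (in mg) 1.007e+05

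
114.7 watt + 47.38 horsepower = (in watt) 3.545e+04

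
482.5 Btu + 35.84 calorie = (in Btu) 482.6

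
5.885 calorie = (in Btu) 0.02334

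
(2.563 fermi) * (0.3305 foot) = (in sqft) 2.779e-15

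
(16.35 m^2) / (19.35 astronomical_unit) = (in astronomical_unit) 3.776e-23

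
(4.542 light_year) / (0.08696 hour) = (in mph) 3.07e+14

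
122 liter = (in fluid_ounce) 4125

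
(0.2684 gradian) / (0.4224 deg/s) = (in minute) 0.009531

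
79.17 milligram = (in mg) 79.17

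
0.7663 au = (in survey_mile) 7.123e+07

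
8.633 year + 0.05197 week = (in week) 450.2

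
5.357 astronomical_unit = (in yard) 8.764e+11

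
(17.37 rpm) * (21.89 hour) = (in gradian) 9.126e+06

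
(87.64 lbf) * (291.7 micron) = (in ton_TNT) 2.718e-11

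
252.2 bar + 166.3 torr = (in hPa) 2.524e+05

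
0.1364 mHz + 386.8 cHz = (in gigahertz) 3.868e-09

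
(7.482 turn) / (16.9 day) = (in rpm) 0.0003074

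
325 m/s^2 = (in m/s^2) 325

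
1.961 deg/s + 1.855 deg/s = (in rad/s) 0.0666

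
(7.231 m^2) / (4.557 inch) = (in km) 0.06247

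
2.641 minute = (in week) 0.000262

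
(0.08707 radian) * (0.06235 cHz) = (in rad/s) 5.429e-05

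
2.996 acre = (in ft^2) 1.305e+05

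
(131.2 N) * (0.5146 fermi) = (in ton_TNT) 1.614e-23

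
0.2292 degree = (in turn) 0.0006367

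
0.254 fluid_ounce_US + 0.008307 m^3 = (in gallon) 2.196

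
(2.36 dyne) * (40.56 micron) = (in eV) 5.974e+09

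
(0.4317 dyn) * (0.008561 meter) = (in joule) 3.696e-08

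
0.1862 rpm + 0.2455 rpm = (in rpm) 0.4317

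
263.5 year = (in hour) 2.308e+06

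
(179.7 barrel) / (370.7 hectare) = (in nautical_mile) 4.161e-09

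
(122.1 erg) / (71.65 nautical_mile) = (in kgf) 9.383e-12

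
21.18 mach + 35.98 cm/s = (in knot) 1.402e+04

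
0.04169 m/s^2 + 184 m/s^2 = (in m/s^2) 184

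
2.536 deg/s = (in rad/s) 0.04426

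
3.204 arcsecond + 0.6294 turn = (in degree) 226.6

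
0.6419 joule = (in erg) 6.419e+06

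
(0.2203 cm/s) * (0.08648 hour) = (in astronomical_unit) 4.585e-12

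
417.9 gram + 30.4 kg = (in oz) 1087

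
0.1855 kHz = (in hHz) 1.855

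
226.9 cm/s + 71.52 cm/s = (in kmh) 10.74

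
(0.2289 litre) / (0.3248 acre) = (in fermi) 1.741e+08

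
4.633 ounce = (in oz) 4.633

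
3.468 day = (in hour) 83.23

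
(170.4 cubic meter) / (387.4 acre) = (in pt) 0.3081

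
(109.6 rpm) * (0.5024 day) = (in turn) 7.929e+04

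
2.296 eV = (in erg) 3.679e-12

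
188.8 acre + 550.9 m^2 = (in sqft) 8.23e+06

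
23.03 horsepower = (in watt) 1.717e+04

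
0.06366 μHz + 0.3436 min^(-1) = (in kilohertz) 5.727e-06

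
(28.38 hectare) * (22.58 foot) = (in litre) 1.953e+09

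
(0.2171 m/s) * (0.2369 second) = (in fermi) 5.143e+13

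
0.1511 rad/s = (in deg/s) 8.657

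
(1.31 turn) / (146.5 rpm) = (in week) 8.871e-07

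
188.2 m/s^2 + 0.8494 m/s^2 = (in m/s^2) 189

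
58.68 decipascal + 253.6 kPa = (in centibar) 253.6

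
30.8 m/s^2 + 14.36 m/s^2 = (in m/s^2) 45.16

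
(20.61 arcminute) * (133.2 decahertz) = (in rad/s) 7.986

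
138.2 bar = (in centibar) 1.382e+04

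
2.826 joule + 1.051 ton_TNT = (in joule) 4.397e+09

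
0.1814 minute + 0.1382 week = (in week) 0.1382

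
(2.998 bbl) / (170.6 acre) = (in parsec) 2.237e-23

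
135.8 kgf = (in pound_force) 299.4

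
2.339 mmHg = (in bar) 0.003118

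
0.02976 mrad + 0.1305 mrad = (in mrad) 0.1603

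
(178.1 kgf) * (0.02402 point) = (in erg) 1.48e+05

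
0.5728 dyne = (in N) 5.728e-06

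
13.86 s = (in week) 2.292e-05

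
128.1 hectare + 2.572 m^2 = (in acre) 316.5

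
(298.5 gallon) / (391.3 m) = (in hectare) 2.888e-07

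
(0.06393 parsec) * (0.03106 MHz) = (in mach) 1.799e+17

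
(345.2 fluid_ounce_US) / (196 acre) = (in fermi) 1.287e+07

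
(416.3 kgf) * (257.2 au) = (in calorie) 3.754e+16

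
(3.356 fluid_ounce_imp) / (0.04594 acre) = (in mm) 0.0005129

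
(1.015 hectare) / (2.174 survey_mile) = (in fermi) 2.901e+15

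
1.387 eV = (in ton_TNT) 5.311e-29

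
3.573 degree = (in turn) 0.009925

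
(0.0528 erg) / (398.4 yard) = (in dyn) 1.449e-06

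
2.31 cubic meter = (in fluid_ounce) 7.811e+04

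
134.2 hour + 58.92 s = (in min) 8053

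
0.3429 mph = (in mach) 0.0004502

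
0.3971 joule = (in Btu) 0.0003764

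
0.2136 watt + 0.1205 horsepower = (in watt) 90.07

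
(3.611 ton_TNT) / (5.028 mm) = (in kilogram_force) 3.064e+11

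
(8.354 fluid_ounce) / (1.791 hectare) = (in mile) 8.571e-12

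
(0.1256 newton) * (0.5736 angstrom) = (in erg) 7.204e-05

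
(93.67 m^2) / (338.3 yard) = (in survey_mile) 0.0001882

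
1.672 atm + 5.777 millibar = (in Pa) 1.7e+05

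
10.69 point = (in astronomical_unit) 2.521e-14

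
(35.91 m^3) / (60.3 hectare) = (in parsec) 1.93e-21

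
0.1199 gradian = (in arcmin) 6.475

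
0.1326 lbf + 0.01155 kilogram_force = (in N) 0.7031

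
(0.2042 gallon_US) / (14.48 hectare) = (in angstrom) 53.38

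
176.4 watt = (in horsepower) 0.2366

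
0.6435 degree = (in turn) 0.001788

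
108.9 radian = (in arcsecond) 2.246e+07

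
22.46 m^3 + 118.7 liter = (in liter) 2.258e+04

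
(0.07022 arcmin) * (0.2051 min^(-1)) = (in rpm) 6.668e-07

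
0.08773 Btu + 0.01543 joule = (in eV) 5.778e+20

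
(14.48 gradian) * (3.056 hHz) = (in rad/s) 69.51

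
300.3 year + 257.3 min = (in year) 300.3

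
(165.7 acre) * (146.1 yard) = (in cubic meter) 8.958e+07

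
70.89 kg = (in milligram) 7.089e+07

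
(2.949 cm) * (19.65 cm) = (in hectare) 5.795e-07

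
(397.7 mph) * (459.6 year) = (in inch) 1.015e+14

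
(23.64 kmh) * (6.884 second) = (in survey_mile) 0.02809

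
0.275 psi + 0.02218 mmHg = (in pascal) 1899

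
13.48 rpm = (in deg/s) 80.88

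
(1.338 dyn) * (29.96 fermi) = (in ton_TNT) 9.581e-29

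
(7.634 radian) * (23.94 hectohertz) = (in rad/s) 1.828e+04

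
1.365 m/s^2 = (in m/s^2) 1.365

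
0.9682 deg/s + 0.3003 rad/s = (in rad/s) 0.3172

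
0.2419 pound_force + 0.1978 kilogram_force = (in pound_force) 0.678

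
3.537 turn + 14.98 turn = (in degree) 6666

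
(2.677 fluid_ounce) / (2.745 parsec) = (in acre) 2.31e-25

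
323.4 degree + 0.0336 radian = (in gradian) 361.5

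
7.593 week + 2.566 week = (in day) 71.11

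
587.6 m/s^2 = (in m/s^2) 587.6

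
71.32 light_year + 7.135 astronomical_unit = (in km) 6.747e+14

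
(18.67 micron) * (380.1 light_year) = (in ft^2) 7.227e+14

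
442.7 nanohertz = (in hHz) 4.427e-09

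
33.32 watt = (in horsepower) 0.04468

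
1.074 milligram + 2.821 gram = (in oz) 0.09955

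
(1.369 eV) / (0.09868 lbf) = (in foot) 1.639e-18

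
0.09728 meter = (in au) 6.503e-13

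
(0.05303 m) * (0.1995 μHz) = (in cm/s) 1.058e-06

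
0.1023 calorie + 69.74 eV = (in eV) 2.672e+18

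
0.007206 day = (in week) 0.001029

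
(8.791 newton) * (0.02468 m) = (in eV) 1.354e+18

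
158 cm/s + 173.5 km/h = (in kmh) 179.2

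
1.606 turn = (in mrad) 1.009e+04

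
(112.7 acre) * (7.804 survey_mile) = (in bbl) 3.603e+10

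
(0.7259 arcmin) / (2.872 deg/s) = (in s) 0.004213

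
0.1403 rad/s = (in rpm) 1.34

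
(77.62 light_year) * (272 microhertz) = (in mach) 5.866e+11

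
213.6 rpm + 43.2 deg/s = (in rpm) 220.8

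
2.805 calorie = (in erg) 1.174e+08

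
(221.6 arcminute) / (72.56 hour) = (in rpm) 2.357e-06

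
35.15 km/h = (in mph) 21.84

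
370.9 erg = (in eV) 2.315e+14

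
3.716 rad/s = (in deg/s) 212.9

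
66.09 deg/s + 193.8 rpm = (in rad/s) 21.45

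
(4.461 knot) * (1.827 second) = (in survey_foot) 13.76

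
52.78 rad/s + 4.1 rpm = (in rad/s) 53.21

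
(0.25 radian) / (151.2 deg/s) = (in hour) 2.632e-05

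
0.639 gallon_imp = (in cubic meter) 0.002905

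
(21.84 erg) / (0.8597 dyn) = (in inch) 10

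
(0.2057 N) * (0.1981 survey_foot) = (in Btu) 1.177e-05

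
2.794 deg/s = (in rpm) 0.4657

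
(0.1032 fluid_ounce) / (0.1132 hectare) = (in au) 1.802e-20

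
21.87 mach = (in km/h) 2.681e+04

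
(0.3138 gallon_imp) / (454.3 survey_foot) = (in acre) 2.546e-09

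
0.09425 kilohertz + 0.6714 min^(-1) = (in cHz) 9426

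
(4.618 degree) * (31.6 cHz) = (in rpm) 0.2432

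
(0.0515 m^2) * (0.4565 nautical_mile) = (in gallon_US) 1.15e+04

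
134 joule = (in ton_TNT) 3.203e-08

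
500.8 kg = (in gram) 5.008e+05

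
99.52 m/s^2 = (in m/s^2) 99.52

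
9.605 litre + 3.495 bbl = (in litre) 565.3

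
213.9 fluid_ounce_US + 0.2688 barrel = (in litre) 49.06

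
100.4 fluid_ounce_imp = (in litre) 2.853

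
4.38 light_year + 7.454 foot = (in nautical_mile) 2.237e+13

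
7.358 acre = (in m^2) 2.978e+04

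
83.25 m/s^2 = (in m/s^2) 83.25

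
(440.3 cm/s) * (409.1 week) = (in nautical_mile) 5.882e+05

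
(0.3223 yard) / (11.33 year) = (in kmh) 2.969e-09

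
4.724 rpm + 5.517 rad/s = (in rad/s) 6.012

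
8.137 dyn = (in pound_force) 1.829e-05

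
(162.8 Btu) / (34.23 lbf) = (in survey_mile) 0.7009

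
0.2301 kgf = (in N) 2.257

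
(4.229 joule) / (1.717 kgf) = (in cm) 25.12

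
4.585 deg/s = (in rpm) 0.7642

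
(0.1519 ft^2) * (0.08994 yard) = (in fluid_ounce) 39.24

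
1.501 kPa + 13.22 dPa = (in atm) 0.01483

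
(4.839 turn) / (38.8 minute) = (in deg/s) 0.7483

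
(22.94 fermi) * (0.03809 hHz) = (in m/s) 8.738e-14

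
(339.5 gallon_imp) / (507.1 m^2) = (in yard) 0.003328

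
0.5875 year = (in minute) 3.088e+05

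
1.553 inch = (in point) 111.8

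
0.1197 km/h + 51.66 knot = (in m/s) 26.61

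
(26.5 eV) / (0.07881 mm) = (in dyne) 5.387e-09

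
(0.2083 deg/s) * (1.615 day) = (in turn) 80.74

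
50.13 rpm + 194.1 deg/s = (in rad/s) 8.637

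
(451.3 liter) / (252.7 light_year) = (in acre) 4.665e-23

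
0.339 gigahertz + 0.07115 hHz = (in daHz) 3.39e+07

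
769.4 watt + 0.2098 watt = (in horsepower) 1.032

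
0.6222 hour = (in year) 7.103e-05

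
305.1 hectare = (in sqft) 3.284e+07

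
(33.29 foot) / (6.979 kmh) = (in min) 0.08723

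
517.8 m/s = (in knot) 1007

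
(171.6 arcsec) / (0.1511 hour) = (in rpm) 1.46e-05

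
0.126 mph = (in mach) 0.0001654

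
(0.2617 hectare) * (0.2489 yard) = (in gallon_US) 1.573e+05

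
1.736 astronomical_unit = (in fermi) 2.597e+26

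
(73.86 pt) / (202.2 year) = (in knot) 7.943e-12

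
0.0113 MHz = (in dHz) 1.13e+05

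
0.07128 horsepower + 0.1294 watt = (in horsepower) 0.07145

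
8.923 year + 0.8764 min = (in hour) 7.817e+04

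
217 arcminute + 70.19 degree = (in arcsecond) 2.657e+05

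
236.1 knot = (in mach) 0.3567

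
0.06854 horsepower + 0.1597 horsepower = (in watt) 170.2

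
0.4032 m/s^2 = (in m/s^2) 0.4032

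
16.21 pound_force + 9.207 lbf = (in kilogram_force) 11.53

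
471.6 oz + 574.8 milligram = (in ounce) 471.6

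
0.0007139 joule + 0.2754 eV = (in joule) 0.0007139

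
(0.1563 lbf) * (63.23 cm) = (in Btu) 0.0004167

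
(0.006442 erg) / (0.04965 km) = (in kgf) 1.323e-12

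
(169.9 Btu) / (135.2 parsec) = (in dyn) 4.297e-09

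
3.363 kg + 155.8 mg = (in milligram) 3.363e+06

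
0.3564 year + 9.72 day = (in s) 1.208e+07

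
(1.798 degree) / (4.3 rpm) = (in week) 1.152e-07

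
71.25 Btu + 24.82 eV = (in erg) 7.517e+11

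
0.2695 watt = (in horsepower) 0.0003614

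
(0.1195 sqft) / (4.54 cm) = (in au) 1.635e-12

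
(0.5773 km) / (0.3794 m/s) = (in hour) 0.4227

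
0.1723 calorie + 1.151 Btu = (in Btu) 1.152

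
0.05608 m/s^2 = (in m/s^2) 0.05608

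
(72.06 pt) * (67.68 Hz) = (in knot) 3.344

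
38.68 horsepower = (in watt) 2.884e+04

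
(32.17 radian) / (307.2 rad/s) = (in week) 1.731e-07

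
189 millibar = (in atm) 0.1865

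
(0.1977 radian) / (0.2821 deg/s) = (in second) 40.15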